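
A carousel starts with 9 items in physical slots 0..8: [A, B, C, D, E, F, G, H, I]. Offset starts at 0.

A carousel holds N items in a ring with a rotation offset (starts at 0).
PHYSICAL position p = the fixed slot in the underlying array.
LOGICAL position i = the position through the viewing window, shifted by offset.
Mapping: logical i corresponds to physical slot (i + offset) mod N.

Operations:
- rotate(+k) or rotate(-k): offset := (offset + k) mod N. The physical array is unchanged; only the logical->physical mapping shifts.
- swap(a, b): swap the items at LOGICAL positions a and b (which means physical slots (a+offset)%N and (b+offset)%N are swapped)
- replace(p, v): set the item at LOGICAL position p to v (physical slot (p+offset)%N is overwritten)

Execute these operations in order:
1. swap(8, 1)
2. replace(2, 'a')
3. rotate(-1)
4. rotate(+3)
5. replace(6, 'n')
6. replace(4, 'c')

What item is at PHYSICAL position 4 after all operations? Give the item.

After op 1 (swap(8, 1)): offset=0, physical=[A,I,C,D,E,F,G,H,B], logical=[A,I,C,D,E,F,G,H,B]
After op 2 (replace(2, 'a')): offset=0, physical=[A,I,a,D,E,F,G,H,B], logical=[A,I,a,D,E,F,G,H,B]
After op 3 (rotate(-1)): offset=8, physical=[A,I,a,D,E,F,G,H,B], logical=[B,A,I,a,D,E,F,G,H]
After op 4 (rotate(+3)): offset=2, physical=[A,I,a,D,E,F,G,H,B], logical=[a,D,E,F,G,H,B,A,I]
After op 5 (replace(6, 'n')): offset=2, physical=[A,I,a,D,E,F,G,H,n], logical=[a,D,E,F,G,H,n,A,I]
After op 6 (replace(4, 'c')): offset=2, physical=[A,I,a,D,E,F,c,H,n], logical=[a,D,E,F,c,H,n,A,I]

Answer: E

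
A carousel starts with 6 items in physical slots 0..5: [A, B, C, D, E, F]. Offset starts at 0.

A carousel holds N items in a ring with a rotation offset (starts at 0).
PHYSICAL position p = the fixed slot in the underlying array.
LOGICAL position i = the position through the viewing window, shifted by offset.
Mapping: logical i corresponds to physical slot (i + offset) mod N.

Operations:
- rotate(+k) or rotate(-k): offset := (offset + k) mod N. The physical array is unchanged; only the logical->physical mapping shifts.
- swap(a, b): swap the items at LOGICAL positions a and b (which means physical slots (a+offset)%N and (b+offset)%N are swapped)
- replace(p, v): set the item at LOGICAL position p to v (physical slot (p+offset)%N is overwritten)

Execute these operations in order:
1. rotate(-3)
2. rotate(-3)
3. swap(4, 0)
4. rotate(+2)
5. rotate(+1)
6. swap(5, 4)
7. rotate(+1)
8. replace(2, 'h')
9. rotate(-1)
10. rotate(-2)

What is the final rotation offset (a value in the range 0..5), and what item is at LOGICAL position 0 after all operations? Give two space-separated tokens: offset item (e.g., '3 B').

After op 1 (rotate(-3)): offset=3, physical=[A,B,C,D,E,F], logical=[D,E,F,A,B,C]
After op 2 (rotate(-3)): offset=0, physical=[A,B,C,D,E,F], logical=[A,B,C,D,E,F]
After op 3 (swap(4, 0)): offset=0, physical=[E,B,C,D,A,F], logical=[E,B,C,D,A,F]
After op 4 (rotate(+2)): offset=2, physical=[E,B,C,D,A,F], logical=[C,D,A,F,E,B]
After op 5 (rotate(+1)): offset=3, physical=[E,B,C,D,A,F], logical=[D,A,F,E,B,C]
After op 6 (swap(5, 4)): offset=3, physical=[E,C,B,D,A,F], logical=[D,A,F,E,C,B]
After op 7 (rotate(+1)): offset=4, physical=[E,C,B,D,A,F], logical=[A,F,E,C,B,D]
After op 8 (replace(2, 'h')): offset=4, physical=[h,C,B,D,A,F], logical=[A,F,h,C,B,D]
After op 9 (rotate(-1)): offset=3, physical=[h,C,B,D,A,F], logical=[D,A,F,h,C,B]
After op 10 (rotate(-2)): offset=1, physical=[h,C,B,D,A,F], logical=[C,B,D,A,F,h]

Answer: 1 C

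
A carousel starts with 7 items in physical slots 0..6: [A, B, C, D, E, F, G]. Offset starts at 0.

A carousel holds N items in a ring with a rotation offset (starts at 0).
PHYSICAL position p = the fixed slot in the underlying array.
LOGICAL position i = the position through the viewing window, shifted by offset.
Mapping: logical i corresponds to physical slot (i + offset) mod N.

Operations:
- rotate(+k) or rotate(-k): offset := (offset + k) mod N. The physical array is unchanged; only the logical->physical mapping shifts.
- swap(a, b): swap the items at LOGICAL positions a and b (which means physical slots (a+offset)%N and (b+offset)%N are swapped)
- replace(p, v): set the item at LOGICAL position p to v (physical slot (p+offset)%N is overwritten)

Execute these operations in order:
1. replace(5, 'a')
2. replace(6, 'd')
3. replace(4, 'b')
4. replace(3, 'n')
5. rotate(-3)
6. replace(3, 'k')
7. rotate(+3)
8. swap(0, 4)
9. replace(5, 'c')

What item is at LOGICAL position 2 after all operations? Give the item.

After op 1 (replace(5, 'a')): offset=0, physical=[A,B,C,D,E,a,G], logical=[A,B,C,D,E,a,G]
After op 2 (replace(6, 'd')): offset=0, physical=[A,B,C,D,E,a,d], logical=[A,B,C,D,E,a,d]
After op 3 (replace(4, 'b')): offset=0, physical=[A,B,C,D,b,a,d], logical=[A,B,C,D,b,a,d]
After op 4 (replace(3, 'n')): offset=0, physical=[A,B,C,n,b,a,d], logical=[A,B,C,n,b,a,d]
After op 5 (rotate(-3)): offset=4, physical=[A,B,C,n,b,a,d], logical=[b,a,d,A,B,C,n]
After op 6 (replace(3, 'k')): offset=4, physical=[k,B,C,n,b,a,d], logical=[b,a,d,k,B,C,n]
After op 7 (rotate(+3)): offset=0, physical=[k,B,C,n,b,a,d], logical=[k,B,C,n,b,a,d]
After op 8 (swap(0, 4)): offset=0, physical=[b,B,C,n,k,a,d], logical=[b,B,C,n,k,a,d]
After op 9 (replace(5, 'c')): offset=0, physical=[b,B,C,n,k,c,d], logical=[b,B,C,n,k,c,d]

Answer: C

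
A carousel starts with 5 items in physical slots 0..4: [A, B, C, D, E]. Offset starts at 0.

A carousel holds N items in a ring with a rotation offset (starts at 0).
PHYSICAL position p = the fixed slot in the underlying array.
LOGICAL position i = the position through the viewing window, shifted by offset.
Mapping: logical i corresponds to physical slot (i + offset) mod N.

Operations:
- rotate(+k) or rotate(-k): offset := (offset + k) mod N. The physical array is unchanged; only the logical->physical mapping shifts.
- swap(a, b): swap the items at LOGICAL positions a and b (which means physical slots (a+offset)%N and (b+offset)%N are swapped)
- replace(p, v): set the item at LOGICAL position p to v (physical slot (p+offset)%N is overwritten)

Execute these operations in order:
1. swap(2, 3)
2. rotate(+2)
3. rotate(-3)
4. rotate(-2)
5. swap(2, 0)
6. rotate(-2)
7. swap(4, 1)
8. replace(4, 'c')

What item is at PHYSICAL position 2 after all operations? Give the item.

After op 1 (swap(2, 3)): offset=0, physical=[A,B,D,C,E], logical=[A,B,D,C,E]
After op 2 (rotate(+2)): offset=2, physical=[A,B,D,C,E], logical=[D,C,E,A,B]
After op 3 (rotate(-3)): offset=4, physical=[A,B,D,C,E], logical=[E,A,B,D,C]
After op 4 (rotate(-2)): offset=2, physical=[A,B,D,C,E], logical=[D,C,E,A,B]
After op 5 (swap(2, 0)): offset=2, physical=[A,B,E,C,D], logical=[E,C,D,A,B]
After op 6 (rotate(-2)): offset=0, physical=[A,B,E,C,D], logical=[A,B,E,C,D]
After op 7 (swap(4, 1)): offset=0, physical=[A,D,E,C,B], logical=[A,D,E,C,B]
After op 8 (replace(4, 'c')): offset=0, physical=[A,D,E,C,c], logical=[A,D,E,C,c]

Answer: E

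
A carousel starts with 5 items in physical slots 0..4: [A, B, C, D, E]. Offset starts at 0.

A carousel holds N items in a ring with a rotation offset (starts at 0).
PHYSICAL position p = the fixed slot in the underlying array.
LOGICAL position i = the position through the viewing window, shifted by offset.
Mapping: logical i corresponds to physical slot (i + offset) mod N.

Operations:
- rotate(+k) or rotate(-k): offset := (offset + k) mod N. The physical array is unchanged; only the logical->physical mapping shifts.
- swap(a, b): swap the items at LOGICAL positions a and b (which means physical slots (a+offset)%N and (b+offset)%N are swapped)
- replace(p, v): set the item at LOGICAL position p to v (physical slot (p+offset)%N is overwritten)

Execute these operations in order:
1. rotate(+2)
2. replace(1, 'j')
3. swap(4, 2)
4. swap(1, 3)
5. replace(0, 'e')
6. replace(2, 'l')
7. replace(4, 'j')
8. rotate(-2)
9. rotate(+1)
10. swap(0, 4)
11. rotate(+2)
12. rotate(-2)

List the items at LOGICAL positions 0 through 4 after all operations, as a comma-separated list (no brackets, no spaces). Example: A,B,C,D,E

After op 1 (rotate(+2)): offset=2, physical=[A,B,C,D,E], logical=[C,D,E,A,B]
After op 2 (replace(1, 'j')): offset=2, physical=[A,B,C,j,E], logical=[C,j,E,A,B]
After op 3 (swap(4, 2)): offset=2, physical=[A,E,C,j,B], logical=[C,j,B,A,E]
After op 4 (swap(1, 3)): offset=2, physical=[j,E,C,A,B], logical=[C,A,B,j,E]
After op 5 (replace(0, 'e')): offset=2, physical=[j,E,e,A,B], logical=[e,A,B,j,E]
After op 6 (replace(2, 'l')): offset=2, physical=[j,E,e,A,l], logical=[e,A,l,j,E]
After op 7 (replace(4, 'j')): offset=2, physical=[j,j,e,A,l], logical=[e,A,l,j,j]
After op 8 (rotate(-2)): offset=0, physical=[j,j,e,A,l], logical=[j,j,e,A,l]
After op 9 (rotate(+1)): offset=1, physical=[j,j,e,A,l], logical=[j,e,A,l,j]
After op 10 (swap(0, 4)): offset=1, physical=[j,j,e,A,l], logical=[j,e,A,l,j]
After op 11 (rotate(+2)): offset=3, physical=[j,j,e,A,l], logical=[A,l,j,j,e]
After op 12 (rotate(-2)): offset=1, physical=[j,j,e,A,l], logical=[j,e,A,l,j]

Answer: j,e,A,l,j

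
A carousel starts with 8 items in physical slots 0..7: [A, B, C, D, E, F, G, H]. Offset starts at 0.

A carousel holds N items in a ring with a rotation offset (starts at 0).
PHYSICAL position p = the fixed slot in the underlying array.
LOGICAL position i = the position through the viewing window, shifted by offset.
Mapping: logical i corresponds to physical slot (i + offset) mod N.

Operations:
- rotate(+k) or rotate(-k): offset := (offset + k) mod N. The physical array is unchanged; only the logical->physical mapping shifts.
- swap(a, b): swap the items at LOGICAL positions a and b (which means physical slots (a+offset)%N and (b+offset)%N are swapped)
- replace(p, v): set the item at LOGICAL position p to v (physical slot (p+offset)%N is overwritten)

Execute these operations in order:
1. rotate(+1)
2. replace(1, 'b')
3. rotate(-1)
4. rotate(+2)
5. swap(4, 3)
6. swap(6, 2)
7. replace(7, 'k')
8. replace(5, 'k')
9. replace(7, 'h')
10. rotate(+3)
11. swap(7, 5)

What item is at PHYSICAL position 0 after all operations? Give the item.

Answer: E

Derivation:
After op 1 (rotate(+1)): offset=1, physical=[A,B,C,D,E,F,G,H], logical=[B,C,D,E,F,G,H,A]
After op 2 (replace(1, 'b')): offset=1, physical=[A,B,b,D,E,F,G,H], logical=[B,b,D,E,F,G,H,A]
After op 3 (rotate(-1)): offset=0, physical=[A,B,b,D,E,F,G,H], logical=[A,B,b,D,E,F,G,H]
After op 4 (rotate(+2)): offset=2, physical=[A,B,b,D,E,F,G,H], logical=[b,D,E,F,G,H,A,B]
After op 5 (swap(4, 3)): offset=2, physical=[A,B,b,D,E,G,F,H], logical=[b,D,E,G,F,H,A,B]
After op 6 (swap(6, 2)): offset=2, physical=[E,B,b,D,A,G,F,H], logical=[b,D,A,G,F,H,E,B]
After op 7 (replace(7, 'k')): offset=2, physical=[E,k,b,D,A,G,F,H], logical=[b,D,A,G,F,H,E,k]
After op 8 (replace(5, 'k')): offset=2, physical=[E,k,b,D,A,G,F,k], logical=[b,D,A,G,F,k,E,k]
After op 9 (replace(7, 'h')): offset=2, physical=[E,h,b,D,A,G,F,k], logical=[b,D,A,G,F,k,E,h]
After op 10 (rotate(+3)): offset=5, physical=[E,h,b,D,A,G,F,k], logical=[G,F,k,E,h,b,D,A]
After op 11 (swap(7, 5)): offset=5, physical=[E,h,A,D,b,G,F,k], logical=[G,F,k,E,h,A,D,b]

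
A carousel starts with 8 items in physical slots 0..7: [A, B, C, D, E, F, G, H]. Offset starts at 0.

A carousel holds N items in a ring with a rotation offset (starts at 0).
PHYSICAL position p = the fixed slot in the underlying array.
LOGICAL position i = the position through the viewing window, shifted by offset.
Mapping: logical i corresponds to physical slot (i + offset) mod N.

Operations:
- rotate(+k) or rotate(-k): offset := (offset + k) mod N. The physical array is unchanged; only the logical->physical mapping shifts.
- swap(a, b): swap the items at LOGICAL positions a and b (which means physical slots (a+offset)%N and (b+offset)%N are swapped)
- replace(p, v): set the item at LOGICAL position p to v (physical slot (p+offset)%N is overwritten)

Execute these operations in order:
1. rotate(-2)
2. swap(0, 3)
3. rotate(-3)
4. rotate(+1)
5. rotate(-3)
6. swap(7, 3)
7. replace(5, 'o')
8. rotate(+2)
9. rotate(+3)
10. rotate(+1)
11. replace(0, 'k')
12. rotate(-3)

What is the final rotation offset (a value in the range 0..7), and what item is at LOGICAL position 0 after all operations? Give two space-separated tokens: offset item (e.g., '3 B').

After op 1 (rotate(-2)): offset=6, physical=[A,B,C,D,E,F,G,H], logical=[G,H,A,B,C,D,E,F]
After op 2 (swap(0, 3)): offset=6, physical=[A,G,C,D,E,F,B,H], logical=[B,H,A,G,C,D,E,F]
After op 3 (rotate(-3)): offset=3, physical=[A,G,C,D,E,F,B,H], logical=[D,E,F,B,H,A,G,C]
After op 4 (rotate(+1)): offset=4, physical=[A,G,C,D,E,F,B,H], logical=[E,F,B,H,A,G,C,D]
After op 5 (rotate(-3)): offset=1, physical=[A,G,C,D,E,F,B,H], logical=[G,C,D,E,F,B,H,A]
After op 6 (swap(7, 3)): offset=1, physical=[E,G,C,D,A,F,B,H], logical=[G,C,D,A,F,B,H,E]
After op 7 (replace(5, 'o')): offset=1, physical=[E,G,C,D,A,F,o,H], logical=[G,C,D,A,F,o,H,E]
After op 8 (rotate(+2)): offset=3, physical=[E,G,C,D,A,F,o,H], logical=[D,A,F,o,H,E,G,C]
After op 9 (rotate(+3)): offset=6, physical=[E,G,C,D,A,F,o,H], logical=[o,H,E,G,C,D,A,F]
After op 10 (rotate(+1)): offset=7, physical=[E,G,C,D,A,F,o,H], logical=[H,E,G,C,D,A,F,o]
After op 11 (replace(0, 'k')): offset=7, physical=[E,G,C,D,A,F,o,k], logical=[k,E,G,C,D,A,F,o]
After op 12 (rotate(-3)): offset=4, physical=[E,G,C,D,A,F,o,k], logical=[A,F,o,k,E,G,C,D]

Answer: 4 A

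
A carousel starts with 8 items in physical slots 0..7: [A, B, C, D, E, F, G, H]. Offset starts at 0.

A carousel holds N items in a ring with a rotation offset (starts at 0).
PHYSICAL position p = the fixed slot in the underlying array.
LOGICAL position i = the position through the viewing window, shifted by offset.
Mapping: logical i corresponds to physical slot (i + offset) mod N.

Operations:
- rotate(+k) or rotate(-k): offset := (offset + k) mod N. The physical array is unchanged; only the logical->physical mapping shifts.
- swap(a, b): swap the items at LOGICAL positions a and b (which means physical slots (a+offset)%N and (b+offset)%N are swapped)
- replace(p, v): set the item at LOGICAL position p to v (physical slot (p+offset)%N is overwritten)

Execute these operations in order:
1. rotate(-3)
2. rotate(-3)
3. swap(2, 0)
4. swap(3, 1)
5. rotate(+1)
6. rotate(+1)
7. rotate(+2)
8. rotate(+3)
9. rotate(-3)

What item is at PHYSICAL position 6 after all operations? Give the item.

After op 1 (rotate(-3)): offset=5, physical=[A,B,C,D,E,F,G,H], logical=[F,G,H,A,B,C,D,E]
After op 2 (rotate(-3)): offset=2, physical=[A,B,C,D,E,F,G,H], logical=[C,D,E,F,G,H,A,B]
After op 3 (swap(2, 0)): offset=2, physical=[A,B,E,D,C,F,G,H], logical=[E,D,C,F,G,H,A,B]
After op 4 (swap(3, 1)): offset=2, physical=[A,B,E,F,C,D,G,H], logical=[E,F,C,D,G,H,A,B]
After op 5 (rotate(+1)): offset=3, physical=[A,B,E,F,C,D,G,H], logical=[F,C,D,G,H,A,B,E]
After op 6 (rotate(+1)): offset=4, physical=[A,B,E,F,C,D,G,H], logical=[C,D,G,H,A,B,E,F]
After op 7 (rotate(+2)): offset=6, physical=[A,B,E,F,C,D,G,H], logical=[G,H,A,B,E,F,C,D]
After op 8 (rotate(+3)): offset=1, physical=[A,B,E,F,C,D,G,H], logical=[B,E,F,C,D,G,H,A]
After op 9 (rotate(-3)): offset=6, physical=[A,B,E,F,C,D,G,H], logical=[G,H,A,B,E,F,C,D]

Answer: G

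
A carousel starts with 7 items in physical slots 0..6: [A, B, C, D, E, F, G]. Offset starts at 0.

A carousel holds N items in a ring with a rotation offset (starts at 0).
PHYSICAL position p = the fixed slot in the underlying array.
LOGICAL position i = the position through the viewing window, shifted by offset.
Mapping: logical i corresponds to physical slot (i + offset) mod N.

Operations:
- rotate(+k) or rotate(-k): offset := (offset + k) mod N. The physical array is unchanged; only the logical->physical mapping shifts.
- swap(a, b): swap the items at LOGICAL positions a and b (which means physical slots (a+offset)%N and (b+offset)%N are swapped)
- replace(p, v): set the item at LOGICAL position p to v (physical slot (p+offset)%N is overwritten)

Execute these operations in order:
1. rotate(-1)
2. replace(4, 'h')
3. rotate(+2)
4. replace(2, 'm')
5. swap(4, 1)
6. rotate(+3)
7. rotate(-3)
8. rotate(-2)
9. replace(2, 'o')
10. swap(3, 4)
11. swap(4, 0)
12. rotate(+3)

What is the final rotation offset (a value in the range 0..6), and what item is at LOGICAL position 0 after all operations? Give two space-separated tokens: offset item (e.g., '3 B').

After op 1 (rotate(-1)): offset=6, physical=[A,B,C,D,E,F,G], logical=[G,A,B,C,D,E,F]
After op 2 (replace(4, 'h')): offset=6, physical=[A,B,C,h,E,F,G], logical=[G,A,B,C,h,E,F]
After op 3 (rotate(+2)): offset=1, physical=[A,B,C,h,E,F,G], logical=[B,C,h,E,F,G,A]
After op 4 (replace(2, 'm')): offset=1, physical=[A,B,C,m,E,F,G], logical=[B,C,m,E,F,G,A]
After op 5 (swap(4, 1)): offset=1, physical=[A,B,F,m,E,C,G], logical=[B,F,m,E,C,G,A]
After op 6 (rotate(+3)): offset=4, physical=[A,B,F,m,E,C,G], logical=[E,C,G,A,B,F,m]
After op 7 (rotate(-3)): offset=1, physical=[A,B,F,m,E,C,G], logical=[B,F,m,E,C,G,A]
After op 8 (rotate(-2)): offset=6, physical=[A,B,F,m,E,C,G], logical=[G,A,B,F,m,E,C]
After op 9 (replace(2, 'o')): offset=6, physical=[A,o,F,m,E,C,G], logical=[G,A,o,F,m,E,C]
After op 10 (swap(3, 4)): offset=6, physical=[A,o,m,F,E,C,G], logical=[G,A,o,m,F,E,C]
After op 11 (swap(4, 0)): offset=6, physical=[A,o,m,G,E,C,F], logical=[F,A,o,m,G,E,C]
After op 12 (rotate(+3)): offset=2, physical=[A,o,m,G,E,C,F], logical=[m,G,E,C,F,A,o]

Answer: 2 m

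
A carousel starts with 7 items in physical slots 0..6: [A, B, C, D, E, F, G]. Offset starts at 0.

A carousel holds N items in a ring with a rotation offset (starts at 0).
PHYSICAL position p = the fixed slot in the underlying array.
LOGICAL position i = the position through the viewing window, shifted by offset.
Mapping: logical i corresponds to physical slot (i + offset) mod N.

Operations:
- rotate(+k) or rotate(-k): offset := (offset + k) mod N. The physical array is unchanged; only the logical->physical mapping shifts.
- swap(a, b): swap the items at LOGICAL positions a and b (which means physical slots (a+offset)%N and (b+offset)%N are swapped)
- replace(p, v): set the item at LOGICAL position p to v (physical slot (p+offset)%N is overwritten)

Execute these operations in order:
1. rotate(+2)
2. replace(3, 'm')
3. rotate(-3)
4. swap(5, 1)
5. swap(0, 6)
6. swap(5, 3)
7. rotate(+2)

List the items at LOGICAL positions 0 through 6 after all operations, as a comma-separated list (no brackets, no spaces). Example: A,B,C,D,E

Answer: B,A,D,C,G,m,E

Derivation:
After op 1 (rotate(+2)): offset=2, physical=[A,B,C,D,E,F,G], logical=[C,D,E,F,G,A,B]
After op 2 (replace(3, 'm')): offset=2, physical=[A,B,C,D,E,m,G], logical=[C,D,E,m,G,A,B]
After op 3 (rotate(-3)): offset=6, physical=[A,B,C,D,E,m,G], logical=[G,A,B,C,D,E,m]
After op 4 (swap(5, 1)): offset=6, physical=[E,B,C,D,A,m,G], logical=[G,E,B,C,D,A,m]
After op 5 (swap(0, 6)): offset=6, physical=[E,B,C,D,A,G,m], logical=[m,E,B,C,D,A,G]
After op 6 (swap(5, 3)): offset=6, physical=[E,B,A,D,C,G,m], logical=[m,E,B,A,D,C,G]
After op 7 (rotate(+2)): offset=1, physical=[E,B,A,D,C,G,m], logical=[B,A,D,C,G,m,E]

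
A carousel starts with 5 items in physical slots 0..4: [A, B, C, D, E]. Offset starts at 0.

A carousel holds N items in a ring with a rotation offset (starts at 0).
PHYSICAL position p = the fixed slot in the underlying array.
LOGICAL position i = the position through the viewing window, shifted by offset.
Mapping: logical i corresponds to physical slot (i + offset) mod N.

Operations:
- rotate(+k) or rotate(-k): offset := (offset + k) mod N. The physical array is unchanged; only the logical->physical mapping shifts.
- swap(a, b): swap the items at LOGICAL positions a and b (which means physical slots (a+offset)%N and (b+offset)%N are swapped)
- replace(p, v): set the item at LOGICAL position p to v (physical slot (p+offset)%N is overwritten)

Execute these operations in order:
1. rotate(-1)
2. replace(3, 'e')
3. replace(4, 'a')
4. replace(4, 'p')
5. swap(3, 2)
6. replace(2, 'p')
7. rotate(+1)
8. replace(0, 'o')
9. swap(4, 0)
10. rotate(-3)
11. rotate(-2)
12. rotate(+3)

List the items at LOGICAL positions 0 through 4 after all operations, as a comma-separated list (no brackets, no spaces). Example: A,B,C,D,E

Answer: p,o,E,p,B

Derivation:
After op 1 (rotate(-1)): offset=4, physical=[A,B,C,D,E], logical=[E,A,B,C,D]
After op 2 (replace(3, 'e')): offset=4, physical=[A,B,e,D,E], logical=[E,A,B,e,D]
After op 3 (replace(4, 'a')): offset=4, physical=[A,B,e,a,E], logical=[E,A,B,e,a]
After op 4 (replace(4, 'p')): offset=4, physical=[A,B,e,p,E], logical=[E,A,B,e,p]
After op 5 (swap(3, 2)): offset=4, physical=[A,e,B,p,E], logical=[E,A,e,B,p]
After op 6 (replace(2, 'p')): offset=4, physical=[A,p,B,p,E], logical=[E,A,p,B,p]
After op 7 (rotate(+1)): offset=0, physical=[A,p,B,p,E], logical=[A,p,B,p,E]
After op 8 (replace(0, 'o')): offset=0, physical=[o,p,B,p,E], logical=[o,p,B,p,E]
After op 9 (swap(4, 0)): offset=0, physical=[E,p,B,p,o], logical=[E,p,B,p,o]
After op 10 (rotate(-3)): offset=2, physical=[E,p,B,p,o], logical=[B,p,o,E,p]
After op 11 (rotate(-2)): offset=0, physical=[E,p,B,p,o], logical=[E,p,B,p,o]
After op 12 (rotate(+3)): offset=3, physical=[E,p,B,p,o], logical=[p,o,E,p,B]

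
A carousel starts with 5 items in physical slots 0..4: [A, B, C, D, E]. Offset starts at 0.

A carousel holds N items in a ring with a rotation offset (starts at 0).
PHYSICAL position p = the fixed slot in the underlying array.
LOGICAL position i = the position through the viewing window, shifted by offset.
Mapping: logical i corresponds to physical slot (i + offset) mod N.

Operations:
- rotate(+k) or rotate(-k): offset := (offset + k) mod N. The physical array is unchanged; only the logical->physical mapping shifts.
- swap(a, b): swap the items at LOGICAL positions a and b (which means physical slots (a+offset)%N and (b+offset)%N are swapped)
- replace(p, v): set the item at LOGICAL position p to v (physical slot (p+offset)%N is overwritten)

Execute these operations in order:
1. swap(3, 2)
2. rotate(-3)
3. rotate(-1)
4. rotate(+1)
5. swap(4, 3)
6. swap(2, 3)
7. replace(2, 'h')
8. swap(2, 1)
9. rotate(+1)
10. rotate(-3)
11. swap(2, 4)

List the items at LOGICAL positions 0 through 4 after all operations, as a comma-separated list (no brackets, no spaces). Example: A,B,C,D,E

After op 1 (swap(3, 2)): offset=0, physical=[A,B,D,C,E], logical=[A,B,D,C,E]
After op 2 (rotate(-3)): offset=2, physical=[A,B,D,C,E], logical=[D,C,E,A,B]
After op 3 (rotate(-1)): offset=1, physical=[A,B,D,C,E], logical=[B,D,C,E,A]
After op 4 (rotate(+1)): offset=2, physical=[A,B,D,C,E], logical=[D,C,E,A,B]
After op 5 (swap(4, 3)): offset=2, physical=[B,A,D,C,E], logical=[D,C,E,B,A]
After op 6 (swap(2, 3)): offset=2, physical=[E,A,D,C,B], logical=[D,C,B,E,A]
After op 7 (replace(2, 'h')): offset=2, physical=[E,A,D,C,h], logical=[D,C,h,E,A]
After op 8 (swap(2, 1)): offset=2, physical=[E,A,D,h,C], logical=[D,h,C,E,A]
After op 9 (rotate(+1)): offset=3, physical=[E,A,D,h,C], logical=[h,C,E,A,D]
After op 10 (rotate(-3)): offset=0, physical=[E,A,D,h,C], logical=[E,A,D,h,C]
After op 11 (swap(2, 4)): offset=0, physical=[E,A,C,h,D], logical=[E,A,C,h,D]

Answer: E,A,C,h,D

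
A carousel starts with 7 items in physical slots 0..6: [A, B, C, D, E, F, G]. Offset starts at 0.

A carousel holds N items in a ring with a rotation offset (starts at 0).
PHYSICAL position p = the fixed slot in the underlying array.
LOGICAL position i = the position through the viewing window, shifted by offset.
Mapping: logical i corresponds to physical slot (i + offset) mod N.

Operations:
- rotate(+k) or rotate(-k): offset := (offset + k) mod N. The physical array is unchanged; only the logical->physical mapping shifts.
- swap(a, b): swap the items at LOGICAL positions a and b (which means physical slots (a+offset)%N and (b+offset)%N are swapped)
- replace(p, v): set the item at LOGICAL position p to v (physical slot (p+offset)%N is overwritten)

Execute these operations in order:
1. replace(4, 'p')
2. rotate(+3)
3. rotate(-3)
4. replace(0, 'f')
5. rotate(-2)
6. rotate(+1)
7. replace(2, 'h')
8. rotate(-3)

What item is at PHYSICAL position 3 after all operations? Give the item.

After op 1 (replace(4, 'p')): offset=0, physical=[A,B,C,D,p,F,G], logical=[A,B,C,D,p,F,G]
After op 2 (rotate(+3)): offset=3, physical=[A,B,C,D,p,F,G], logical=[D,p,F,G,A,B,C]
After op 3 (rotate(-3)): offset=0, physical=[A,B,C,D,p,F,G], logical=[A,B,C,D,p,F,G]
After op 4 (replace(0, 'f')): offset=0, physical=[f,B,C,D,p,F,G], logical=[f,B,C,D,p,F,G]
After op 5 (rotate(-2)): offset=5, physical=[f,B,C,D,p,F,G], logical=[F,G,f,B,C,D,p]
After op 6 (rotate(+1)): offset=6, physical=[f,B,C,D,p,F,G], logical=[G,f,B,C,D,p,F]
After op 7 (replace(2, 'h')): offset=6, physical=[f,h,C,D,p,F,G], logical=[G,f,h,C,D,p,F]
After op 8 (rotate(-3)): offset=3, physical=[f,h,C,D,p,F,G], logical=[D,p,F,G,f,h,C]

Answer: D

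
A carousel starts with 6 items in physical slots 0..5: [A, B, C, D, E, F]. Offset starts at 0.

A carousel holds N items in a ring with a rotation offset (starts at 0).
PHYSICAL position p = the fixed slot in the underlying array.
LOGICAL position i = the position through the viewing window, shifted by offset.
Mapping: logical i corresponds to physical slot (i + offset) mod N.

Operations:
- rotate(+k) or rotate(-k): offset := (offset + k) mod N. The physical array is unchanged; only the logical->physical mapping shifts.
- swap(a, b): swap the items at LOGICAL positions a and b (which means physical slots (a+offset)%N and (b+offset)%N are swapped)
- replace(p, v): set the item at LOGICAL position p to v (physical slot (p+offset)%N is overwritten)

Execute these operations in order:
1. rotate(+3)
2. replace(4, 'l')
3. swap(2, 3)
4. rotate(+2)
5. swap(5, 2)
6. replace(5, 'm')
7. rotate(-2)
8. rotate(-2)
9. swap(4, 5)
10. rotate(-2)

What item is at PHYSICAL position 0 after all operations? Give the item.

Answer: A

Derivation:
After op 1 (rotate(+3)): offset=3, physical=[A,B,C,D,E,F], logical=[D,E,F,A,B,C]
After op 2 (replace(4, 'l')): offset=3, physical=[A,l,C,D,E,F], logical=[D,E,F,A,l,C]
After op 3 (swap(2, 3)): offset=3, physical=[F,l,C,D,E,A], logical=[D,E,A,F,l,C]
After op 4 (rotate(+2)): offset=5, physical=[F,l,C,D,E,A], logical=[A,F,l,C,D,E]
After op 5 (swap(5, 2)): offset=5, physical=[F,E,C,D,l,A], logical=[A,F,E,C,D,l]
After op 6 (replace(5, 'm')): offset=5, physical=[F,E,C,D,m,A], logical=[A,F,E,C,D,m]
After op 7 (rotate(-2)): offset=3, physical=[F,E,C,D,m,A], logical=[D,m,A,F,E,C]
After op 8 (rotate(-2)): offset=1, physical=[F,E,C,D,m,A], logical=[E,C,D,m,A,F]
After op 9 (swap(4, 5)): offset=1, physical=[A,E,C,D,m,F], logical=[E,C,D,m,F,A]
After op 10 (rotate(-2)): offset=5, physical=[A,E,C,D,m,F], logical=[F,A,E,C,D,m]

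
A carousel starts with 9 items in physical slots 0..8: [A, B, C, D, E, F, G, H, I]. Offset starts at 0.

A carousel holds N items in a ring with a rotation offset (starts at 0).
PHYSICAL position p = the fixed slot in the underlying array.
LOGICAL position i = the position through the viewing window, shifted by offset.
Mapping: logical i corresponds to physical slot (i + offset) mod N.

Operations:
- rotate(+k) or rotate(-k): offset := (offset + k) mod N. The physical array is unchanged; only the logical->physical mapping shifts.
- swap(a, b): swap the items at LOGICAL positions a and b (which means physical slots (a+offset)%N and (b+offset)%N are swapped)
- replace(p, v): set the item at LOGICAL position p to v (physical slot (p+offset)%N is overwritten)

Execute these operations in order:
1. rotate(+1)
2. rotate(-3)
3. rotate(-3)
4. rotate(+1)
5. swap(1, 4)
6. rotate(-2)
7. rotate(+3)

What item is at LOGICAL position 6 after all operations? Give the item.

After op 1 (rotate(+1)): offset=1, physical=[A,B,C,D,E,F,G,H,I], logical=[B,C,D,E,F,G,H,I,A]
After op 2 (rotate(-3)): offset=7, physical=[A,B,C,D,E,F,G,H,I], logical=[H,I,A,B,C,D,E,F,G]
After op 3 (rotate(-3)): offset=4, physical=[A,B,C,D,E,F,G,H,I], logical=[E,F,G,H,I,A,B,C,D]
After op 4 (rotate(+1)): offset=5, physical=[A,B,C,D,E,F,G,H,I], logical=[F,G,H,I,A,B,C,D,E]
After op 5 (swap(1, 4)): offset=5, physical=[G,B,C,D,E,F,A,H,I], logical=[F,A,H,I,G,B,C,D,E]
After op 6 (rotate(-2)): offset=3, physical=[G,B,C,D,E,F,A,H,I], logical=[D,E,F,A,H,I,G,B,C]
After op 7 (rotate(+3)): offset=6, physical=[G,B,C,D,E,F,A,H,I], logical=[A,H,I,G,B,C,D,E,F]

Answer: D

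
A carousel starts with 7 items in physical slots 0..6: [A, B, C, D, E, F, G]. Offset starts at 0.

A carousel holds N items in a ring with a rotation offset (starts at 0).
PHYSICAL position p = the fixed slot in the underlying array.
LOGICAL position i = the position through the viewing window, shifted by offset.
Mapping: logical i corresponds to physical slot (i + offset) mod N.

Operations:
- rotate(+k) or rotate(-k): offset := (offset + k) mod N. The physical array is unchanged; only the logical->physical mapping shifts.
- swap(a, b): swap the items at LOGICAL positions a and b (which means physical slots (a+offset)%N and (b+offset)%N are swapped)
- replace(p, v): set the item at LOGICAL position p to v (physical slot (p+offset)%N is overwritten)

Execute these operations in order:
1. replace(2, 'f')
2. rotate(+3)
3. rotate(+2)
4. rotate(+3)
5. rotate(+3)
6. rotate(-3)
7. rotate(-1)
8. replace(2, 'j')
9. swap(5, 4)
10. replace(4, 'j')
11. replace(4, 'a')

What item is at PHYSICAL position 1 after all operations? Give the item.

Answer: B

Derivation:
After op 1 (replace(2, 'f')): offset=0, physical=[A,B,f,D,E,F,G], logical=[A,B,f,D,E,F,G]
After op 2 (rotate(+3)): offset=3, physical=[A,B,f,D,E,F,G], logical=[D,E,F,G,A,B,f]
After op 3 (rotate(+2)): offset=5, physical=[A,B,f,D,E,F,G], logical=[F,G,A,B,f,D,E]
After op 4 (rotate(+3)): offset=1, physical=[A,B,f,D,E,F,G], logical=[B,f,D,E,F,G,A]
After op 5 (rotate(+3)): offset=4, physical=[A,B,f,D,E,F,G], logical=[E,F,G,A,B,f,D]
After op 6 (rotate(-3)): offset=1, physical=[A,B,f,D,E,F,G], logical=[B,f,D,E,F,G,A]
After op 7 (rotate(-1)): offset=0, physical=[A,B,f,D,E,F,G], logical=[A,B,f,D,E,F,G]
After op 8 (replace(2, 'j')): offset=0, physical=[A,B,j,D,E,F,G], logical=[A,B,j,D,E,F,G]
After op 9 (swap(5, 4)): offset=0, physical=[A,B,j,D,F,E,G], logical=[A,B,j,D,F,E,G]
After op 10 (replace(4, 'j')): offset=0, physical=[A,B,j,D,j,E,G], logical=[A,B,j,D,j,E,G]
After op 11 (replace(4, 'a')): offset=0, physical=[A,B,j,D,a,E,G], logical=[A,B,j,D,a,E,G]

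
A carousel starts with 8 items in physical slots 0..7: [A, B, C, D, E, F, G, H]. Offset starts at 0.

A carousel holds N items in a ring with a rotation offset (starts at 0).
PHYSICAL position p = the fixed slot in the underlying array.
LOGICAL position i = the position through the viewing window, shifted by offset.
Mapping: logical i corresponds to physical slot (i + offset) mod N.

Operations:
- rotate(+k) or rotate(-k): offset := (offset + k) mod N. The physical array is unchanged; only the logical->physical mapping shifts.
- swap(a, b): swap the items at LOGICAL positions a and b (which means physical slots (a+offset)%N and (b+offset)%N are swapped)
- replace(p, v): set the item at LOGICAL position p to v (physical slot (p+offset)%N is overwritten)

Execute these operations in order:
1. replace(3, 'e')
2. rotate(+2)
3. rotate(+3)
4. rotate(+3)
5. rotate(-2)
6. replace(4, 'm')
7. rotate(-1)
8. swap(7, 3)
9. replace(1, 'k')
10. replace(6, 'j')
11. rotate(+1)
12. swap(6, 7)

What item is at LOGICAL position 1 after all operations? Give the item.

Answer: H

Derivation:
After op 1 (replace(3, 'e')): offset=0, physical=[A,B,C,e,E,F,G,H], logical=[A,B,C,e,E,F,G,H]
After op 2 (rotate(+2)): offset=2, physical=[A,B,C,e,E,F,G,H], logical=[C,e,E,F,G,H,A,B]
After op 3 (rotate(+3)): offset=5, physical=[A,B,C,e,E,F,G,H], logical=[F,G,H,A,B,C,e,E]
After op 4 (rotate(+3)): offset=0, physical=[A,B,C,e,E,F,G,H], logical=[A,B,C,e,E,F,G,H]
After op 5 (rotate(-2)): offset=6, physical=[A,B,C,e,E,F,G,H], logical=[G,H,A,B,C,e,E,F]
After op 6 (replace(4, 'm')): offset=6, physical=[A,B,m,e,E,F,G,H], logical=[G,H,A,B,m,e,E,F]
After op 7 (rotate(-1)): offset=5, physical=[A,B,m,e,E,F,G,H], logical=[F,G,H,A,B,m,e,E]
After op 8 (swap(7, 3)): offset=5, physical=[E,B,m,e,A,F,G,H], logical=[F,G,H,E,B,m,e,A]
After op 9 (replace(1, 'k')): offset=5, physical=[E,B,m,e,A,F,k,H], logical=[F,k,H,E,B,m,e,A]
After op 10 (replace(6, 'j')): offset=5, physical=[E,B,m,j,A,F,k,H], logical=[F,k,H,E,B,m,j,A]
After op 11 (rotate(+1)): offset=6, physical=[E,B,m,j,A,F,k,H], logical=[k,H,E,B,m,j,A,F]
After op 12 (swap(6, 7)): offset=6, physical=[E,B,m,j,F,A,k,H], logical=[k,H,E,B,m,j,F,A]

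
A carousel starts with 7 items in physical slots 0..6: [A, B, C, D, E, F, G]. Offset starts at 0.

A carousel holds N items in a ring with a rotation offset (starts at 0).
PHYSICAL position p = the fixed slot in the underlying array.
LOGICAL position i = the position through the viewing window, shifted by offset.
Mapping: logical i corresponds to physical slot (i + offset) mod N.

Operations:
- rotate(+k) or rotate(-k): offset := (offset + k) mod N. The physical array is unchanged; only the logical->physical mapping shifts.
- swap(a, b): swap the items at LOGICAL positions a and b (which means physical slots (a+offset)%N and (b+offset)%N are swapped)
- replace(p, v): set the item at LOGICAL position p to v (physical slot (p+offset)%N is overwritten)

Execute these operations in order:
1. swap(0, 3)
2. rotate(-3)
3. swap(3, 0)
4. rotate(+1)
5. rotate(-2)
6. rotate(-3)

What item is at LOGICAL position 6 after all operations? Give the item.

Answer: G

Derivation:
After op 1 (swap(0, 3)): offset=0, physical=[D,B,C,A,E,F,G], logical=[D,B,C,A,E,F,G]
After op 2 (rotate(-3)): offset=4, physical=[D,B,C,A,E,F,G], logical=[E,F,G,D,B,C,A]
After op 3 (swap(3, 0)): offset=4, physical=[E,B,C,A,D,F,G], logical=[D,F,G,E,B,C,A]
After op 4 (rotate(+1)): offset=5, physical=[E,B,C,A,D,F,G], logical=[F,G,E,B,C,A,D]
After op 5 (rotate(-2)): offset=3, physical=[E,B,C,A,D,F,G], logical=[A,D,F,G,E,B,C]
After op 6 (rotate(-3)): offset=0, physical=[E,B,C,A,D,F,G], logical=[E,B,C,A,D,F,G]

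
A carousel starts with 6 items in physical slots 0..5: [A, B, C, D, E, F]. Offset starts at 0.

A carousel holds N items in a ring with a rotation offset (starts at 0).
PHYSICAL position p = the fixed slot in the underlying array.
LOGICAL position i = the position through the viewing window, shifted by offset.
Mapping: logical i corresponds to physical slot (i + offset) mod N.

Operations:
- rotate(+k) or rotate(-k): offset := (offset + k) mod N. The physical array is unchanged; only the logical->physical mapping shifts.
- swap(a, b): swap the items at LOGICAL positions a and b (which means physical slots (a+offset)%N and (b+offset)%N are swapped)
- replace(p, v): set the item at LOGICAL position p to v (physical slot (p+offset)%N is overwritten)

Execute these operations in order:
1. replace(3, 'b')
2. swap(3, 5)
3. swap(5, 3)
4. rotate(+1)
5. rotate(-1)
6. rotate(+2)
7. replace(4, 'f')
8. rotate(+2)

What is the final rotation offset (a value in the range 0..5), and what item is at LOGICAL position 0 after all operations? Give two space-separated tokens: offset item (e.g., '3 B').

After op 1 (replace(3, 'b')): offset=0, physical=[A,B,C,b,E,F], logical=[A,B,C,b,E,F]
After op 2 (swap(3, 5)): offset=0, physical=[A,B,C,F,E,b], logical=[A,B,C,F,E,b]
After op 3 (swap(5, 3)): offset=0, physical=[A,B,C,b,E,F], logical=[A,B,C,b,E,F]
After op 4 (rotate(+1)): offset=1, physical=[A,B,C,b,E,F], logical=[B,C,b,E,F,A]
After op 5 (rotate(-1)): offset=0, physical=[A,B,C,b,E,F], logical=[A,B,C,b,E,F]
After op 6 (rotate(+2)): offset=2, physical=[A,B,C,b,E,F], logical=[C,b,E,F,A,B]
After op 7 (replace(4, 'f')): offset=2, physical=[f,B,C,b,E,F], logical=[C,b,E,F,f,B]
After op 8 (rotate(+2)): offset=4, physical=[f,B,C,b,E,F], logical=[E,F,f,B,C,b]

Answer: 4 E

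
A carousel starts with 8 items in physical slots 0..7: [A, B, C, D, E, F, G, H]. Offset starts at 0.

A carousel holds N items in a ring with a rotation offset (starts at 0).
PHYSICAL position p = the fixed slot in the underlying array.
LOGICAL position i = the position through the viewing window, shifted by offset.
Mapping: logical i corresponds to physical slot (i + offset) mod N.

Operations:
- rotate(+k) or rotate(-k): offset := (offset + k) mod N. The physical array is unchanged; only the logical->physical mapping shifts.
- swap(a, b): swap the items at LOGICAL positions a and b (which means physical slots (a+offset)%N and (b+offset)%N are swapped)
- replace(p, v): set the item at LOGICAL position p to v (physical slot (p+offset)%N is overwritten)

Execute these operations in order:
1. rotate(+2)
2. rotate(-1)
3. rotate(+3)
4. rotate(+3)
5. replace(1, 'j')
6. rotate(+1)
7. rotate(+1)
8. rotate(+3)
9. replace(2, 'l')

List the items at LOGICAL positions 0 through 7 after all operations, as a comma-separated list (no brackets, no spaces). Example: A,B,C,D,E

After op 1 (rotate(+2)): offset=2, physical=[A,B,C,D,E,F,G,H], logical=[C,D,E,F,G,H,A,B]
After op 2 (rotate(-1)): offset=1, physical=[A,B,C,D,E,F,G,H], logical=[B,C,D,E,F,G,H,A]
After op 3 (rotate(+3)): offset=4, physical=[A,B,C,D,E,F,G,H], logical=[E,F,G,H,A,B,C,D]
After op 4 (rotate(+3)): offset=7, physical=[A,B,C,D,E,F,G,H], logical=[H,A,B,C,D,E,F,G]
After op 5 (replace(1, 'j')): offset=7, physical=[j,B,C,D,E,F,G,H], logical=[H,j,B,C,D,E,F,G]
After op 6 (rotate(+1)): offset=0, physical=[j,B,C,D,E,F,G,H], logical=[j,B,C,D,E,F,G,H]
After op 7 (rotate(+1)): offset=1, physical=[j,B,C,D,E,F,G,H], logical=[B,C,D,E,F,G,H,j]
After op 8 (rotate(+3)): offset=4, physical=[j,B,C,D,E,F,G,H], logical=[E,F,G,H,j,B,C,D]
After op 9 (replace(2, 'l')): offset=4, physical=[j,B,C,D,E,F,l,H], logical=[E,F,l,H,j,B,C,D]

Answer: E,F,l,H,j,B,C,D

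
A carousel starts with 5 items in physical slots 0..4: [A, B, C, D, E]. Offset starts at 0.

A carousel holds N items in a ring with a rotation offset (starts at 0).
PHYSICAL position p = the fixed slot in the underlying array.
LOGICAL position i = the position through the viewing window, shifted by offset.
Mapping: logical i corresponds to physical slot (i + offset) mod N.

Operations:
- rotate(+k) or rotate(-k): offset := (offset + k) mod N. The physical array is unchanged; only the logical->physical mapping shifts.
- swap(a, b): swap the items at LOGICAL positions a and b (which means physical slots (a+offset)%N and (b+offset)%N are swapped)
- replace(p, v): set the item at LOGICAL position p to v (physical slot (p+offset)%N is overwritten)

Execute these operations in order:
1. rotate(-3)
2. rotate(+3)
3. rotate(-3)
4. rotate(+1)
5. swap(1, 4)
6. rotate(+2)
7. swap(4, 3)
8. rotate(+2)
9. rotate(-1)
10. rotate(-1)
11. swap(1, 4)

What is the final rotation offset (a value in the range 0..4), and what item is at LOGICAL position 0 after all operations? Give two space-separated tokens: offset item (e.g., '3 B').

After op 1 (rotate(-3)): offset=2, physical=[A,B,C,D,E], logical=[C,D,E,A,B]
After op 2 (rotate(+3)): offset=0, physical=[A,B,C,D,E], logical=[A,B,C,D,E]
After op 3 (rotate(-3)): offset=2, physical=[A,B,C,D,E], logical=[C,D,E,A,B]
After op 4 (rotate(+1)): offset=3, physical=[A,B,C,D,E], logical=[D,E,A,B,C]
After op 5 (swap(1, 4)): offset=3, physical=[A,B,E,D,C], logical=[D,C,A,B,E]
After op 6 (rotate(+2)): offset=0, physical=[A,B,E,D,C], logical=[A,B,E,D,C]
After op 7 (swap(4, 3)): offset=0, physical=[A,B,E,C,D], logical=[A,B,E,C,D]
After op 8 (rotate(+2)): offset=2, physical=[A,B,E,C,D], logical=[E,C,D,A,B]
After op 9 (rotate(-1)): offset=1, physical=[A,B,E,C,D], logical=[B,E,C,D,A]
After op 10 (rotate(-1)): offset=0, physical=[A,B,E,C,D], logical=[A,B,E,C,D]
After op 11 (swap(1, 4)): offset=0, physical=[A,D,E,C,B], logical=[A,D,E,C,B]

Answer: 0 A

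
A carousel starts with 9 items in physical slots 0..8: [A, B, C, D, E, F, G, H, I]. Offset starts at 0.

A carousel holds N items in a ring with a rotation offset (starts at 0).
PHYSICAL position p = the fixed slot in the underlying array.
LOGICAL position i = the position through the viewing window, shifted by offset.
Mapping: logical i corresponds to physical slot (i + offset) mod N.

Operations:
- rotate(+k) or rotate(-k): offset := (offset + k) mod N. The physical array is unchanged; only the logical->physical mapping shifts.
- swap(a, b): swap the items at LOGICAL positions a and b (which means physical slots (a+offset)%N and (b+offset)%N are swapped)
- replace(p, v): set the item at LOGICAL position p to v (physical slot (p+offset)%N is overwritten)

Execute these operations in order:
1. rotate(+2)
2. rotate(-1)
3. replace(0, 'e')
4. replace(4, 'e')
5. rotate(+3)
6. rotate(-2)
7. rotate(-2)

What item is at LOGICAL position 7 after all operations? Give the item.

Answer: H

Derivation:
After op 1 (rotate(+2)): offset=2, physical=[A,B,C,D,E,F,G,H,I], logical=[C,D,E,F,G,H,I,A,B]
After op 2 (rotate(-1)): offset=1, physical=[A,B,C,D,E,F,G,H,I], logical=[B,C,D,E,F,G,H,I,A]
After op 3 (replace(0, 'e')): offset=1, physical=[A,e,C,D,E,F,G,H,I], logical=[e,C,D,E,F,G,H,I,A]
After op 4 (replace(4, 'e')): offset=1, physical=[A,e,C,D,E,e,G,H,I], logical=[e,C,D,E,e,G,H,I,A]
After op 5 (rotate(+3)): offset=4, physical=[A,e,C,D,E,e,G,H,I], logical=[E,e,G,H,I,A,e,C,D]
After op 6 (rotate(-2)): offset=2, physical=[A,e,C,D,E,e,G,H,I], logical=[C,D,E,e,G,H,I,A,e]
After op 7 (rotate(-2)): offset=0, physical=[A,e,C,D,E,e,G,H,I], logical=[A,e,C,D,E,e,G,H,I]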